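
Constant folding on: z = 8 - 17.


8 - 17 = -9 at compile time
Optimized: z = -9


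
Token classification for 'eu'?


Pattern: letter/underscore followed by alphanumerics, not a keyword
Type: IDENTIFIER


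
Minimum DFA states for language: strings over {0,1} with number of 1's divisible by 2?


Track (count of 1) mod 2: states 0..1, accept at 0
Minimal DFA: 2 states


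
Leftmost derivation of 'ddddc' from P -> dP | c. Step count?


Derivation: P => dP => ddP => dddP => ddddP => ddddc
Steps: 5


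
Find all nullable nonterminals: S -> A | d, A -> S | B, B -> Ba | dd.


A nonterminal is nullable iff some alternative derives ε (directly, or every symbol in it is nullable)
Nullable: {}


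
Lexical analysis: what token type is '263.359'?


Pattern: digits with a decimal point
Type: FLOAT_LITERAL


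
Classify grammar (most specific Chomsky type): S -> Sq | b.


Left-linear: every RHS is a terminal or one nonterminal followed by a terminal
Classification: Type 3 (Regular)


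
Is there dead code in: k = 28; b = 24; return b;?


k is assigned but never read
Dead: 'k = 28'


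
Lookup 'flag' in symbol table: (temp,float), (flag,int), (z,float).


Lookup 'flag' → type int


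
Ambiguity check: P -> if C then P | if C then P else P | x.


dangling else: 'if C then if C then x else x' parses two ways
Ambiguous


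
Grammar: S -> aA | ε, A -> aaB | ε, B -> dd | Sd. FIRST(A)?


Per alternative of A: FIRST(aaB) = {a}; FIRST(ε) = {ε}
FIRST(A) = {a, ε}


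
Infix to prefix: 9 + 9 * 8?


'*' binds tighter: tree is (+ 9 (* 9 8))
Prefix: + 9 * 9 8


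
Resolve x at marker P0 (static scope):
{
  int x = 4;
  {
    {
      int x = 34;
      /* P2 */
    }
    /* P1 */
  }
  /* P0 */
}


x declared in the same block as P0
x = 4


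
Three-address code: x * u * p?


Break into single-operator statements:
t1 = x * u
t2 = t1 * p


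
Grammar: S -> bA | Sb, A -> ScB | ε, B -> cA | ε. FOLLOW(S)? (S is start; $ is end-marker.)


$ ∈ FOLLOW(S). For each A -> αBβ: add FIRST(β)\{ε} to FOLLOW(B); if β nullable, add FOLLOW(A).
FOLLOW(S) = {$, b, c}


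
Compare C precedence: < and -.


'-' is additive (level 9); '<' is relational (level 7)
Higher level binds tighter
'-' has higher precedence than '<'


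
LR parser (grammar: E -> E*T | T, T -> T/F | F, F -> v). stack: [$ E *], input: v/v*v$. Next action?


no handle ('E*' is not any RHS); shift 'v'
Action: shift


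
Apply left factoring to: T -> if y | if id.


Common prefix: 'if'
Factored: T -> if T', T' -> y | id


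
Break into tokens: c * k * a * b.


Scan left to right, longest-match per lexeme
Tokens: ID(c), OP(*), ID(k), OP(*), ID(a), OP(*), ID(b)


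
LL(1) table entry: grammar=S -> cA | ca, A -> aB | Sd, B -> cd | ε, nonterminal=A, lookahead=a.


For [A, a]: 'a' ∈ FIRST(aB)
Entry: A -> aB


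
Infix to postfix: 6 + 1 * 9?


* has higher precedence, evaluate 1*9 first
Postfix: 6 1 9 * +


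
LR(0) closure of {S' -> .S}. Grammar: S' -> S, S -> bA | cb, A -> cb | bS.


Start: S' -> .S
For each item with dot before a nonterminal B, add B -> .γ for every B-production
Closure: [S' -> .S, S -> .bA, S -> .cb]


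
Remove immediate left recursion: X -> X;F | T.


Left-recursive alternatives: X;F; non-recursive: T
Introduce X': X -> TX', X' -> ;FX' | ε


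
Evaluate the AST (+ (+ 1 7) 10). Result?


Evaluate inner: (+ 1 7) = 8
Evaluate root: (+ 8 10) = 18
Result: 18


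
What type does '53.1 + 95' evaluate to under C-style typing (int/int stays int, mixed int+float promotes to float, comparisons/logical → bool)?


Operand types: float + int
Rule: mixed int/float promotes to float; int/int stays int
Result type: float


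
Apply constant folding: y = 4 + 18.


4 + 18 = 22 at compile time
Optimized: y = 22


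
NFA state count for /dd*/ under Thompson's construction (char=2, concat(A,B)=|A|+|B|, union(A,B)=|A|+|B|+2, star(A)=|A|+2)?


Syntax tree has 2 char leaf(s), 0 union(s), 1 star(s)
chars contribute 2×2 = 4; each union adds +2; each star adds +2
Total: 4 + 0 + 2 = 6 states


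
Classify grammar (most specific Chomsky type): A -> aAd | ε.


Single nonterminal LHS, but a^n d^n is not regular
Classification: Type 2 (Context-Free)


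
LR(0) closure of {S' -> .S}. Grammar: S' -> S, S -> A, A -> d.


Start: S' -> .S
For each item with dot before a nonterminal B, add B -> .γ for every B-production
Closure: [S' -> .S, S -> .A, A -> .d]


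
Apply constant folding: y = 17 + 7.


17 + 7 = 24 at compile time
Optimized: y = 24


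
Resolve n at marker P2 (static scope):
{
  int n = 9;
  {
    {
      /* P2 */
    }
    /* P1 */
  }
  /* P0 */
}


P2's block does not declare n; resolves to the enclosing declaration at depth 0
n = 9


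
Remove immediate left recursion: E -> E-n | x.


Left-recursive alternatives: E-n; non-recursive: x
Introduce E': E -> xE', E' -> -nE' | ε


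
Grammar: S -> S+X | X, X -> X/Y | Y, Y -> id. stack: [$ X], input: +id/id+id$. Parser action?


lookahead ∉ {/} so X won't extend; reduce S -> X
Action: reduce (S -> X)


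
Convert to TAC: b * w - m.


Break into single-operator statements:
t1 = b * w
t2 = t1 - m


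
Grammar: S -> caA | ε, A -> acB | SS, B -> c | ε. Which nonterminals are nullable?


A nonterminal is nullable iff some alternative derives ε (directly, or every symbol in it is nullable)
Nullable: {A, B, S}


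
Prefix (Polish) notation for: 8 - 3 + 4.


left-to-right (same/higher precedence on left): tree is (+ (- 8 3) 4)
Prefix: + - 8 3 4


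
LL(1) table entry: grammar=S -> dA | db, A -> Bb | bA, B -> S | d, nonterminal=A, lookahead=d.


For [A, d]: 'd' ∈ FIRST(Bb)
Entry: A -> Bb


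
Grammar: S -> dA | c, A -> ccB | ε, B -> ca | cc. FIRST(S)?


Per alternative of S: FIRST(dA) = {d}; FIRST(c) = {c}
FIRST(S) = {c, d}


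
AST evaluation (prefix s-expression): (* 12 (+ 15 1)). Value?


Evaluate inner: (+ 15 1) = 16
Evaluate root: (* 12 16) = 192
Result: 192


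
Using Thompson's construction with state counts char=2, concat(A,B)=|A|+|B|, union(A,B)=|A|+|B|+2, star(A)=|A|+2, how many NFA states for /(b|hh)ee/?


Syntax tree has 5 char leaf(s), 1 union(s), 0 star(s)
chars contribute 5×2 = 10; each union adds +2; each star adds +2
Total: 10 + 2 + 0 = 12 states


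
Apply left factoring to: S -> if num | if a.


Common prefix: 'if'
Factored: S -> if S', S' -> num | a


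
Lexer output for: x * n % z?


Scan left to right, longest-match per lexeme
Tokens: ID(x), OP(*), ID(n), OP(%), ID(z)


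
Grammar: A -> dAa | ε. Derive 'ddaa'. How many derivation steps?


Derivation: A => dAa => ddAaa => ddaa
Steps: 3


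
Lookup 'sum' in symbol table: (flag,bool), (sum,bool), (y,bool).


Lookup 'sum' → type bool


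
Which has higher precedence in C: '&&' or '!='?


'!=' is equality (level 6); '&&' is logical AND (level 2)
Higher level binds tighter
'!=' has higher precedence than '&&'


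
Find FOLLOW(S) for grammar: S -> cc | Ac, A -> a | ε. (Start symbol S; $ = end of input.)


$ ∈ FOLLOW(S). For each A -> αBβ: add FIRST(β)\{ε} to FOLLOW(B); if β nullable, add FOLLOW(A).
FOLLOW(S) = {$}


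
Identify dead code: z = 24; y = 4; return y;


z is assigned but never read
Dead: 'z = 24'


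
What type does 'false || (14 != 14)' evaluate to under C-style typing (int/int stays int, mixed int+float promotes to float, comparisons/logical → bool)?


Operand types: bool || bool
Rule: logical operators take bool operands and yield bool
Result type: bool


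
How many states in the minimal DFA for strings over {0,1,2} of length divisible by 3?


Track length mod 3: states 0..2, accept at 0
Minimal DFA: 3 states


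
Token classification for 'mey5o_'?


Pattern: letter/underscore followed by alphanumerics, not a keyword
Type: IDENTIFIER


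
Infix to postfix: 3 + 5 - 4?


Left to right (same or higher precedence on left)
Postfix: 3 5 + 4 -


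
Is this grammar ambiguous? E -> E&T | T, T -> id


precedence layered via separate nonterminal T: deterministic
Unambiguous


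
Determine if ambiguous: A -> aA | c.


right-linear, alternatives start with distinct terminals 'a' vs 'c': unique leftmost derivation
Unambiguous


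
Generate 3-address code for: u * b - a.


Break into single-operator statements:
t1 = u * b
t2 = t1 - a


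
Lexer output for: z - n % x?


Scan left to right, longest-match per lexeme
Tokens: ID(z), OP(-), ID(n), OP(%), ID(x)


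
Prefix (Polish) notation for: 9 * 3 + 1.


left-to-right (same/higher precedence on left): tree is (+ (* 9 3) 1)
Prefix: + * 9 3 1


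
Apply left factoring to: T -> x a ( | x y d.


Common prefix: 'x'
Factored: T -> x T', T' -> a ( | y d


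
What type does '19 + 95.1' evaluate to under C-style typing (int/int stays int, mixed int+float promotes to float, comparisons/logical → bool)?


Operand types: int + float
Rule: mixed int/float promotes to float; int/int stays int
Result type: float


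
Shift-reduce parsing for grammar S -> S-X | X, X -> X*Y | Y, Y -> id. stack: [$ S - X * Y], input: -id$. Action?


handle 'X*Y' on top
Action: reduce (X -> X*Y)


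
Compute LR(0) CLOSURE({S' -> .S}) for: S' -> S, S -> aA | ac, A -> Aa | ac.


Start: S' -> .S
For each item with dot before a nonterminal B, add B -> .γ for every B-production
Closure: [S' -> .S, S -> .aA, S -> .ac]


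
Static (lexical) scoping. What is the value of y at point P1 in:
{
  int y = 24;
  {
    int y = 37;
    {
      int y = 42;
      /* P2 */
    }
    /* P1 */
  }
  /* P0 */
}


y declared in the same block as P1
y = 37


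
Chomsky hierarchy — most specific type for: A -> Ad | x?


Left-linear: every RHS is a terminal or one nonterminal followed by a terminal
Classification: Type 3 (Regular)


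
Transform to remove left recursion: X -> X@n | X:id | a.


Left-recursive alternatives: X@n, X:id; non-recursive: a
Introduce X': X -> aX', X' -> @nX' | :idX' | ε


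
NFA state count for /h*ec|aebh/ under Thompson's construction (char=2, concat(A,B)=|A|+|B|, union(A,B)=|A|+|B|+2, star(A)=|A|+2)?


Syntax tree has 7 char leaf(s), 1 union(s), 1 star(s)
chars contribute 7×2 = 14; each union adds +2; each star adds +2
Total: 14 + 2 + 2 = 18 states


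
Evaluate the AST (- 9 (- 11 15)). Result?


Evaluate inner: (- 11 15) = -4
Evaluate root: (- 9 -4) = 13
Result: 13


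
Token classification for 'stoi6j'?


Pattern: letter/underscore followed by alphanumerics, not a keyword
Type: IDENTIFIER


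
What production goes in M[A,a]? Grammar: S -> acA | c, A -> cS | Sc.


For [A, a]: 'a' ∈ FIRST(Sc)
Entry: A -> Sc


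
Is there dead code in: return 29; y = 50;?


statement follows a return and is unreachable
Dead: 'y = 50'


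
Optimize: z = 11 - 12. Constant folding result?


11 - 12 = -1 at compile time
Optimized: z = -1


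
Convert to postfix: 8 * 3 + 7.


Left to right (same or higher precedence on left)
Postfix: 8 3 * 7 +


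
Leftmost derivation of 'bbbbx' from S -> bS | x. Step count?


Derivation: S => bS => bbS => bbbS => bbbbS => bbbbx
Steps: 5


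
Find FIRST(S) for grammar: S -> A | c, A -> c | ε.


Per alternative of S: FIRST(A) = {c, ε}; FIRST(c) = {c}
FIRST(S) = {c, ε}


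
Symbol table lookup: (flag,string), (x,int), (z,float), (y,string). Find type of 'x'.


Lookup 'x' → type int


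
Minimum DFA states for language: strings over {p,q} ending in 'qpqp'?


Track the longest suffix of input matching a prefix of 'qpqp': 5 classes (prefixes of length 0..4)
Minimal DFA: 5 states


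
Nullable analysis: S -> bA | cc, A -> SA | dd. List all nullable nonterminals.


A nonterminal is nullable iff some alternative derives ε (directly, or every symbol in it is nullable)
Nullable: {}


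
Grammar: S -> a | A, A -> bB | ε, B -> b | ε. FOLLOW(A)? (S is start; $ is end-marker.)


$ ∈ FOLLOW(S). For each A -> αBβ: add FIRST(β)\{ε} to FOLLOW(B); if β nullable, add FOLLOW(A).
FOLLOW(A) = {$}


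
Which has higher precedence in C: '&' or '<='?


'<=' is relational (level 7); '&' is bitwise AND (level 5)
Higher level binds tighter
'<=' has higher precedence than '&'


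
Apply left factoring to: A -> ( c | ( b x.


Common prefix: '('
Factored: A -> ( A', A' -> c | b x


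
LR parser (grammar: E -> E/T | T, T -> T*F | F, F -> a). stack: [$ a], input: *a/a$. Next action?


'a' on top is the handle for F -> a
Action: reduce (F -> a)


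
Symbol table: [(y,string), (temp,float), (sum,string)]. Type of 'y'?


Lookup 'y' → type string


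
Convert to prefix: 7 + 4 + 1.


left-to-right (same/higher precedence on left): tree is (+ (+ 7 4) 1)
Prefix: + + 7 4 1


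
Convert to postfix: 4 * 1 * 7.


Left to right (same or higher precedence on left)
Postfix: 4 1 * 7 *


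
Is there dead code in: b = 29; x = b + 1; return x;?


b is read by x's definition; x is returned
No dead code


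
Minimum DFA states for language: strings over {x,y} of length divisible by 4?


Track length mod 4: states 0..3, accept at 0
Minimal DFA: 4 states


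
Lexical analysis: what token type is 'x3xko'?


Pattern: letter/underscore followed by alphanumerics, not a keyword
Type: IDENTIFIER


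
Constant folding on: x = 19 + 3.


19 + 3 = 22 at compile time
Optimized: x = 22


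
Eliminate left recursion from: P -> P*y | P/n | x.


Left-recursive alternatives: P*y, P/n; non-recursive: x
Introduce P': P -> xP', P' -> *yP' | /nP' | ε


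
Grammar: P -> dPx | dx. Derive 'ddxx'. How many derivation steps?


Derivation: P => dPx => ddxx
Steps: 2


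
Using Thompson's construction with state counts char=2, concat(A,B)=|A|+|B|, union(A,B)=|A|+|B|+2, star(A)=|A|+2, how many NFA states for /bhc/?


Syntax tree has 3 char leaf(s), 0 union(s), 0 star(s)
chars contribute 3×2 = 6; each union adds +2; each star adds +2
Total: 6 + 0 + 0 = 6 states


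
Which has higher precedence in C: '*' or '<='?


'*' is multiplicative (level 10); '<=' is relational (level 7)
Higher level binds tighter
'*' has higher precedence than '<='


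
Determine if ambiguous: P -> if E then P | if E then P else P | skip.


dangling else: 'if E then if E then skip else skip' parses two ways
Ambiguous


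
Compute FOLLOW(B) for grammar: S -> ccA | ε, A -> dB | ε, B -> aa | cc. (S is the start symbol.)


$ ∈ FOLLOW(S). For each A -> αBβ: add FIRST(β)\{ε} to FOLLOW(B); if β nullable, add FOLLOW(A).
FOLLOW(B) = {$}


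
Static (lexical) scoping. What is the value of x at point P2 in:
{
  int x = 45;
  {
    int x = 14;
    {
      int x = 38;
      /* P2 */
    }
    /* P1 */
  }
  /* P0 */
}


x declared in the same block as P2
x = 38


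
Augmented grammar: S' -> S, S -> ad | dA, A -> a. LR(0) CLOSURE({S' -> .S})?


Start: S' -> .S
For each item with dot before a nonterminal B, add B -> .γ for every B-production
Closure: [S' -> .S, S -> .ad, S -> .dA]


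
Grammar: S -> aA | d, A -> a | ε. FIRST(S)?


Per alternative of S: FIRST(aA) = {a}; FIRST(d) = {d}
FIRST(S) = {a, d}


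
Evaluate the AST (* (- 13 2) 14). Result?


Evaluate inner: (- 13 2) = 11
Evaluate root: (* 11 14) = 154
Result: 154


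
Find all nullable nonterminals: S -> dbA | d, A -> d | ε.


A nonterminal is nullable iff some alternative derives ε (directly, or every symbol in it is nullable)
Nullable: {A}


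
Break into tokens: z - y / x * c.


Scan left to right, longest-match per lexeme
Tokens: ID(z), OP(-), ID(y), OP(/), ID(x), OP(*), ID(c)


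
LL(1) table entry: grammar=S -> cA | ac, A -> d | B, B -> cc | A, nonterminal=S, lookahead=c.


For [S, c]: 'c' ∈ FIRST(cA)
Entry: S -> cA


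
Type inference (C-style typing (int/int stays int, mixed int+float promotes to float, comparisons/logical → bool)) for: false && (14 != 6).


Operand types: bool && bool
Rule: logical operators take bool operands and yield bool
Result type: bool


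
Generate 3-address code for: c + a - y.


Break into single-operator statements:
t1 = c + a
t2 = t1 - y


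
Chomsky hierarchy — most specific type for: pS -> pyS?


LHS has context (more than one symbol) and |LHS| ≤ |RHS|
Classification: Type 1 (Context-Sensitive)


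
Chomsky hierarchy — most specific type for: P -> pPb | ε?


Single nonterminal LHS, but p^n b^n is not regular
Classification: Type 2 (Context-Free)


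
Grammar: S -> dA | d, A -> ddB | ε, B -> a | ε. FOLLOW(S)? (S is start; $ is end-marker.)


$ ∈ FOLLOW(S). For each A -> αBβ: add FIRST(β)\{ε} to FOLLOW(B); if β nullable, add FOLLOW(A).
FOLLOW(S) = {$}


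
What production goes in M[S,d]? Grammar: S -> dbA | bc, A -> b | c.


For [S, d]: 'd' ∈ FIRST(dbA)
Entry: S -> dbA


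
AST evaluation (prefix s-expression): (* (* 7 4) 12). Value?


Evaluate inner: (* 7 4) = 28
Evaluate root: (* 28 12) = 336
Result: 336


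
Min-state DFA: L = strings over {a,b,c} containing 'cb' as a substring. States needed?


KMP-style automaton: 2 progress states + 1 absorbing accept = 3
Minimal DFA: 3 states


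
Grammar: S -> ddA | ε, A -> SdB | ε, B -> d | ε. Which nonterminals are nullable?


A nonterminal is nullable iff some alternative derives ε (directly, or every symbol in it is nullable)
Nullable: {A, B, S}


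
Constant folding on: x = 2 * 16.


2 * 16 = 32 at compile time
Optimized: x = 32


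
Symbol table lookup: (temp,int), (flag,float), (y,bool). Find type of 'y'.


Lookup 'y' → type bool


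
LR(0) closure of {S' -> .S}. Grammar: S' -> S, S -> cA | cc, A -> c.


Start: S' -> .S
For each item with dot before a nonterminal B, add B -> .γ for every B-production
Closure: [S' -> .S, S -> .cA, S -> .cc]


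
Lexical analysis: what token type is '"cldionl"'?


Pattern: double-quoted sequence
Type: STRING_LITERAL


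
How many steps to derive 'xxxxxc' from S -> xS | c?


Derivation: S => xS => xxS => xxxS => xxxxS => xxxxxS => xxxxxc
Steps: 6


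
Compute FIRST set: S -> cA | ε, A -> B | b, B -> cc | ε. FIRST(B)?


Per alternative of B: FIRST(cc) = {c}; FIRST(ε) = {ε}
FIRST(B) = {c, ε}


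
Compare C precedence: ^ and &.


'&' is bitwise AND (level 5); '^' is bitwise XOR (level 4)
Higher level binds tighter
'&' has higher precedence than '^'


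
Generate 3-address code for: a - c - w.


Break into single-operator statements:
t1 = a - c
t2 = t1 - w


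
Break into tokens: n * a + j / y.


Scan left to right, longest-match per lexeme
Tokens: ID(n), OP(*), ID(a), OP(+), ID(j), OP(/), ID(y)


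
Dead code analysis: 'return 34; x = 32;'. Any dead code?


statement follows a return and is unreachable
Dead: 'x = 32'


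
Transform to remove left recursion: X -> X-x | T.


Left-recursive alternatives: X-x; non-recursive: T
Introduce X': X -> TX', X' -> -xX' | ε


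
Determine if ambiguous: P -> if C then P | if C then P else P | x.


dangling else: 'if C then if C then x else x' parses two ways
Ambiguous


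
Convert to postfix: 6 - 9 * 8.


* has higher precedence, evaluate 9*8 first
Postfix: 6 9 8 * -


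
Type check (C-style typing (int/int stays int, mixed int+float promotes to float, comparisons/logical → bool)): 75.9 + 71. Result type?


Operand types: float + int
Rule: mixed int/float promotes to float; int/int stays int
Result type: float


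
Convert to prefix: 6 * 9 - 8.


left-to-right (same/higher precedence on left): tree is (- (* 6 9) 8)
Prefix: - * 6 9 8


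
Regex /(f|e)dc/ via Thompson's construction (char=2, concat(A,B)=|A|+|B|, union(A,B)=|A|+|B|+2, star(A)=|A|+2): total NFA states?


Syntax tree has 4 char leaf(s), 1 union(s), 0 star(s)
chars contribute 4×2 = 8; each union adds +2; each star adds +2
Total: 8 + 2 + 0 = 10 states


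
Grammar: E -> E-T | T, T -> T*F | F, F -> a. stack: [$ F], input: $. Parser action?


'F' (not preceded by T*) is the handle for T -> F
Action: reduce (T -> F)


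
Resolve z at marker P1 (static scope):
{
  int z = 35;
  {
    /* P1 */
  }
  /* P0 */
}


P1's block does not declare z; resolves to the enclosing declaration at depth 0
z = 35


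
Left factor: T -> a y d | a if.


Common prefix: 'a'
Factored: T -> a T', T' -> y d | if


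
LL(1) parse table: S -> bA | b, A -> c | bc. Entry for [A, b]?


For [A, b]: 'b' ∈ FIRST(bc)
Entry: A -> bc


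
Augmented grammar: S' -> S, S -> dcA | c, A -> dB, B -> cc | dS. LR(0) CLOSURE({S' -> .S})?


Start: S' -> .S
For each item with dot before a nonterminal B, add B -> .γ for every B-production
Closure: [S' -> .S, S -> .dcA, S -> .c]


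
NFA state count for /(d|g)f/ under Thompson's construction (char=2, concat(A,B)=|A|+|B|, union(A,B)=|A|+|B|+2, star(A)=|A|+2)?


Syntax tree has 3 char leaf(s), 1 union(s), 0 star(s)
chars contribute 3×2 = 6; each union adds +2; each star adds +2
Total: 6 + 2 + 0 = 8 states


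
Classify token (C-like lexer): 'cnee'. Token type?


Pattern: letter/underscore followed by alphanumerics, not a keyword
Type: IDENTIFIER


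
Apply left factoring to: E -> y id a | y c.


Common prefix: 'y'
Factored: E -> y E', E' -> id a | c


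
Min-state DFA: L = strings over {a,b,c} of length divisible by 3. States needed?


Track length mod 3: states 0..2, accept at 0
Minimal DFA: 3 states


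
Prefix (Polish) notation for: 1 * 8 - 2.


left-to-right (same/higher precedence on left): tree is (- (* 1 8) 2)
Prefix: - * 1 8 2


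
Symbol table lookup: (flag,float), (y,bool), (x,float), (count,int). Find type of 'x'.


Lookup 'x' → type float


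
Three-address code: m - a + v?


Break into single-operator statements:
t1 = m - a
t2 = t1 + v


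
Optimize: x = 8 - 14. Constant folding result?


8 - 14 = -6 at compile time
Optimized: x = -6


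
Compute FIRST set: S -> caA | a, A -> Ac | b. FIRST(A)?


Per alternative of A: FIRST(Ac) = {b}; FIRST(b) = {b}
FIRST(A) = {b}


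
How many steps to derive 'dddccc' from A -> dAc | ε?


Derivation: A => dAc => ddAcc => dddAccc => dddccc
Steps: 4


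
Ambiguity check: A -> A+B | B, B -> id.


precedence layered via separate nonterminal B: deterministic
Unambiguous


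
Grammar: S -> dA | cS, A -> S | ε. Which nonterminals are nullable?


A nonterminal is nullable iff some alternative derives ε (directly, or every symbol in it is nullable)
Nullable: {A}


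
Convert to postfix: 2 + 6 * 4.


* has higher precedence, evaluate 6*4 first
Postfix: 2 6 4 * +


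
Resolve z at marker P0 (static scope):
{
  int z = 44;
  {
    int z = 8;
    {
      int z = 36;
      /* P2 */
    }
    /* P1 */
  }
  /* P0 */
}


z declared in the same block as P0
z = 44


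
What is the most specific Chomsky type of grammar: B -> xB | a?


Right-linear: every RHS is a terminal or a terminal followed by one nonterminal
Classification: Type 3 (Regular)


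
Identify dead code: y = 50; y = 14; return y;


first assignment to y is overwritten before any read
Dead: 'y = 50'


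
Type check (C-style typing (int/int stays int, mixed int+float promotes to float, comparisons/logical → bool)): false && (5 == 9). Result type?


Operand types: bool && bool
Rule: logical operators take bool operands and yield bool
Result type: bool


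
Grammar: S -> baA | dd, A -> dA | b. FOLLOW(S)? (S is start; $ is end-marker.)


$ ∈ FOLLOW(S). For each A -> αBβ: add FIRST(β)\{ε} to FOLLOW(B); if β nullable, add FOLLOW(A).
FOLLOW(S) = {$}


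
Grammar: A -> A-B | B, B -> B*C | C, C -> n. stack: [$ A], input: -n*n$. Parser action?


shift '-' to continue A -> A-B
Action: shift


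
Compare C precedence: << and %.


'%' is multiplicative (level 10); '<<' is shift (level 8)
Higher level binds tighter
'%' has higher precedence than '<<'


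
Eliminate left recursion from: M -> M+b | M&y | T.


Left-recursive alternatives: M+b, M&y; non-recursive: T
Introduce M': M -> TM', M' -> +bM' | &yM' | ε


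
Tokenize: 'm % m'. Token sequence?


Scan left to right, longest-match per lexeme
Tokens: ID(m), OP(%), ID(m)


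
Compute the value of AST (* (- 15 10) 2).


Evaluate inner: (- 15 10) = 5
Evaluate root: (* 5 2) = 10
Result: 10


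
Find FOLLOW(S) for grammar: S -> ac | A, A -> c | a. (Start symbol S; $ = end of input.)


$ ∈ FOLLOW(S). For each A -> αBβ: add FIRST(β)\{ε} to FOLLOW(B); if β nullable, add FOLLOW(A).
FOLLOW(S) = {$}


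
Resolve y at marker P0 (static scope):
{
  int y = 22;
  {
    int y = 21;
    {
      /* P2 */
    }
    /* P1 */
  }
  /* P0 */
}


y declared in the same block as P0
y = 22


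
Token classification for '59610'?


Pattern: digits only
Type: INTEGER_LITERAL


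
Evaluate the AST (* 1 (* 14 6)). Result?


Evaluate inner: (* 14 6) = 84
Evaluate root: (* 1 84) = 84
Result: 84


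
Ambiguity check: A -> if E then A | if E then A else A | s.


dangling else: 'if E then if E then s else s' parses two ways
Ambiguous


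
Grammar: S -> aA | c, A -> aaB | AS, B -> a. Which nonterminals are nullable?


A nonterminal is nullable iff some alternative derives ε (directly, or every symbol in it is nullable)
Nullable: {}


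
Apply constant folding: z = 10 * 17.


10 * 17 = 170 at compile time
Optimized: z = 170


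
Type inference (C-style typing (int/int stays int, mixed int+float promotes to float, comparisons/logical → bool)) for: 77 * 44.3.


Operand types: int * float
Rule: mixed int/float promotes to float; int/int stays int
Result type: float


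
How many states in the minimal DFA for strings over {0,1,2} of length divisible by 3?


Track length mod 3: states 0..2, accept at 0
Minimal DFA: 3 states


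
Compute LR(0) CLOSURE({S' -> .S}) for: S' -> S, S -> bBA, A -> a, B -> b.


Start: S' -> .S
For each item with dot before a nonterminal B, add B -> .γ for every B-production
Closure: [S' -> .S, S -> .bBA]


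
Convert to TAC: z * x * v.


Break into single-operator statements:
t1 = z * x
t2 = t1 * v


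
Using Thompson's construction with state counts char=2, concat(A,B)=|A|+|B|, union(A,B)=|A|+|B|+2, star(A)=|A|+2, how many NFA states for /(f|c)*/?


Syntax tree has 2 char leaf(s), 1 union(s), 1 star(s)
chars contribute 2×2 = 4; each union adds +2; each star adds +2
Total: 4 + 2 + 2 = 8 states


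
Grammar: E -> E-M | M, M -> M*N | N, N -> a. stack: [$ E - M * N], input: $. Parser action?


handle 'M*N' on top
Action: reduce (M -> M*N)


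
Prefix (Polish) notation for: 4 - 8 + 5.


left-to-right (same/higher precedence on left): tree is (+ (- 4 8) 5)
Prefix: + - 4 8 5


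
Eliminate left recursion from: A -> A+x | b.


Left-recursive alternatives: A+x; non-recursive: b
Introduce A': A -> bA', A' -> +xA' | ε


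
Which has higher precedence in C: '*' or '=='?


'*' is multiplicative (level 10); '==' is equality (level 6)
Higher level binds tighter
'*' has higher precedence than '=='


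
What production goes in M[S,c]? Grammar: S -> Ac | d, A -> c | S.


For [S, c]: 'c' ∈ FIRST(Ac)
Entry: S -> Ac


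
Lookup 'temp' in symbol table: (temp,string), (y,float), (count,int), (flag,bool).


Lookup 'temp' → type string


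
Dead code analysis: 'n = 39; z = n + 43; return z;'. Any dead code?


n is read by z's definition; z is returned
No dead code


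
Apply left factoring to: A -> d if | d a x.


Common prefix: 'd'
Factored: A -> d A', A' -> if | a x


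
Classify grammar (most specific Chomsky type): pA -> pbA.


LHS has context (more than one symbol) and |LHS| ≤ |RHS|
Classification: Type 1 (Context-Sensitive)


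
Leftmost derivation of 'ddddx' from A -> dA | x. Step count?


Derivation: A => dA => ddA => dddA => ddddA => ddddx
Steps: 5


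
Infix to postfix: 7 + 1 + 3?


Left to right (same or higher precedence on left)
Postfix: 7 1 + 3 +


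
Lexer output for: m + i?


Scan left to right, longest-match per lexeme
Tokens: ID(m), OP(+), ID(i)


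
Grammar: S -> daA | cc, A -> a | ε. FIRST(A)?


Per alternative of A: FIRST(a) = {a}; FIRST(ε) = {ε}
FIRST(A) = {a, ε}


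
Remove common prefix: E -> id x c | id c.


Common prefix: 'id'
Factored: E -> id E', E' -> x c | c


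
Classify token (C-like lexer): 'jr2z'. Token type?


Pattern: letter/underscore followed by alphanumerics, not a keyword
Type: IDENTIFIER


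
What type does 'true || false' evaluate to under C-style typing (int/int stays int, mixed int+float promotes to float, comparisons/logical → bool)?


Operand types: bool || bool
Rule: logical operators take bool operands and yield bool
Result type: bool


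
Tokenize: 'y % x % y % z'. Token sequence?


Scan left to right, longest-match per lexeme
Tokens: ID(y), OP(%), ID(x), OP(%), ID(y), OP(%), ID(z)


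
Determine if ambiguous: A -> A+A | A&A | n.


'n+n&n' has two parse trees (no precedence encoded between + and &)
Ambiguous


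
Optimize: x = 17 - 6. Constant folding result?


17 - 6 = 11 at compile time
Optimized: x = 11


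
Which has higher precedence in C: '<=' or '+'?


'+' is additive (level 9); '<=' is relational (level 7)
Higher level binds tighter
'+' has higher precedence than '<='


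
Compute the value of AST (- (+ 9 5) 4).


Evaluate inner: (+ 9 5) = 14
Evaluate root: (- 14 4) = 10
Result: 10


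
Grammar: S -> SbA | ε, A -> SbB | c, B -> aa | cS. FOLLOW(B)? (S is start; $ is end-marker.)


$ ∈ FOLLOW(S). For each A -> αBβ: add FIRST(β)\{ε} to FOLLOW(B); if β nullable, add FOLLOW(A).
FOLLOW(B) = {$, b}


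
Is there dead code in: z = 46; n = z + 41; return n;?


z is read by n's definition; n is returned
No dead code


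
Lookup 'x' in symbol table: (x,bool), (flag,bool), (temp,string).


Lookup 'x' → type bool


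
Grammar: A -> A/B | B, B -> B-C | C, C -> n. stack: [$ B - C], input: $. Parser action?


handle 'B-C' on top
Action: reduce (B -> B-C)


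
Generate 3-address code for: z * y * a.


Break into single-operator statements:
t1 = z * y
t2 = t1 * a


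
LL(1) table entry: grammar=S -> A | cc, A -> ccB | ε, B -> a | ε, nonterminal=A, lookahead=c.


For [A, c]: 'c' ∈ FIRST(ccB)
Entry: A -> ccB


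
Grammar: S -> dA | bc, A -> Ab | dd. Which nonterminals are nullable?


A nonterminal is nullable iff some alternative derives ε (directly, or every symbol in it is nullable)
Nullable: {}


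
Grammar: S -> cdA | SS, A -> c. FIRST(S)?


Per alternative of S: FIRST(cdA) = {c}; FIRST(SS) = {c}
FIRST(S) = {c}


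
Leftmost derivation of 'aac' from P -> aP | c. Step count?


Derivation: P => aP => aaP => aac
Steps: 3


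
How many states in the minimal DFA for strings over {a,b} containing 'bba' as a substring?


KMP-style automaton: 3 progress states + 1 absorbing accept = 4
Minimal DFA: 4 states


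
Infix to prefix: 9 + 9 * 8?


'*' binds tighter: tree is (+ 9 (* 9 8))
Prefix: + 9 * 9 8


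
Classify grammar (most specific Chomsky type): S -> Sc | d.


Left-linear: every RHS is a terminal or one nonterminal followed by a terminal
Classification: Type 3 (Regular)


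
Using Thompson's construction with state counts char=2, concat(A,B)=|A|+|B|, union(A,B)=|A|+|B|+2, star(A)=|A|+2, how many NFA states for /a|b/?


Syntax tree has 2 char leaf(s), 1 union(s), 0 star(s)
chars contribute 2×2 = 4; each union adds +2; each star adds +2
Total: 4 + 2 + 0 = 6 states


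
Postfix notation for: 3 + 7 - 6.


Left to right (same or higher precedence on left)
Postfix: 3 7 + 6 -


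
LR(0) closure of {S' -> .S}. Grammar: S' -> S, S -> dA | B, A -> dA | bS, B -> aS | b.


Start: S' -> .S
For each item with dot before a nonterminal B, add B -> .γ for every B-production
Closure: [S' -> .S, S -> .dA, S -> .B, B -> .aS, B -> .b]


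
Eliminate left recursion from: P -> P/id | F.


Left-recursive alternatives: P/id; non-recursive: F
Introduce P': P -> FP', P' -> /idP' | ε


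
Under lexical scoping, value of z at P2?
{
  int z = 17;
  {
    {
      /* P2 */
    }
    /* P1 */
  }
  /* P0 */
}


P2's block does not declare z; resolves to the enclosing declaration at depth 0
z = 17


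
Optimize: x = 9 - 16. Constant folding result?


9 - 16 = -7 at compile time
Optimized: x = -7


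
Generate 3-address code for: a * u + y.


Break into single-operator statements:
t1 = a * u
t2 = t1 + y


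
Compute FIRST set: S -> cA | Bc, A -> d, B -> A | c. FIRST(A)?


Per alternative of A: FIRST(d) = {d}
FIRST(A) = {d}


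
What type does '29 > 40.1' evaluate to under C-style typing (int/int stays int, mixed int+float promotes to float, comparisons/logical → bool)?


Operand types: int > float
Rule: comparison yields bool
Result type: bool


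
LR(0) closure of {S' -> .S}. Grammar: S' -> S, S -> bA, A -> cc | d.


Start: S' -> .S
For each item with dot before a nonterminal B, add B -> .γ for every B-production
Closure: [S' -> .S, S -> .bA]


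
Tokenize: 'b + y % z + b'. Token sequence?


Scan left to right, longest-match per lexeme
Tokens: ID(b), OP(+), ID(y), OP(%), ID(z), OP(+), ID(b)


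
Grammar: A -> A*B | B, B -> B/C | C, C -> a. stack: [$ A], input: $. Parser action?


start symbol A on stack, input exhausted
Action: accept


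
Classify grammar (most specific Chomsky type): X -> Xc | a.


Left-linear: every RHS is a terminal or one nonterminal followed by a terminal
Classification: Type 3 (Regular)


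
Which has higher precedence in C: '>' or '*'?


'*' is multiplicative (level 10); '>' is relational (level 7)
Higher level binds tighter
'*' has higher precedence than '>'


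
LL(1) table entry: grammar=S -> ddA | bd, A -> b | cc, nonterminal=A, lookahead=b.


For [A, b]: 'b' ∈ FIRST(b)
Entry: A -> b


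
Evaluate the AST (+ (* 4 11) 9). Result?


Evaluate inner: (* 4 11) = 44
Evaluate root: (+ 44 9) = 53
Result: 53


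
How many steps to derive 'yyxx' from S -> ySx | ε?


Derivation: S => ySx => yySxx => yyxx
Steps: 3


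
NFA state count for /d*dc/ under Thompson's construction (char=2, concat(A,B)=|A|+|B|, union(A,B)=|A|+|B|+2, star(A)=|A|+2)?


Syntax tree has 3 char leaf(s), 0 union(s), 1 star(s)
chars contribute 3×2 = 6; each union adds +2; each star adds +2
Total: 6 + 0 + 2 = 8 states


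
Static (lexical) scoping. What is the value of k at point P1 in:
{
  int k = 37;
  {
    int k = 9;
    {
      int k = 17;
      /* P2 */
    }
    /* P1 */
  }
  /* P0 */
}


k declared in the same block as P1
k = 9


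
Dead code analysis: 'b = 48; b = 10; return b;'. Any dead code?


first assignment to b is overwritten before any read
Dead: 'b = 48'


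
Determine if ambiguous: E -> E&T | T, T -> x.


precedence layered via separate nonterminal T: deterministic
Unambiguous


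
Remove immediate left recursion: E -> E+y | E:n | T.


Left-recursive alternatives: E+y, E:n; non-recursive: T
Introduce E': E -> TE', E' -> +yE' | :nE' | ε


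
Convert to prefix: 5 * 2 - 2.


left-to-right (same/higher precedence on left): tree is (- (* 5 2) 2)
Prefix: - * 5 2 2


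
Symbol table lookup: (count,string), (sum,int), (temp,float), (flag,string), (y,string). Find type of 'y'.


Lookup 'y' → type string


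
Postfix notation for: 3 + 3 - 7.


Left to right (same or higher precedence on left)
Postfix: 3 3 + 7 -


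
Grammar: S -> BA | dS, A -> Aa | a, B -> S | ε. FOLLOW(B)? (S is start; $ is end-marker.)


$ ∈ FOLLOW(S). For each A -> αBβ: add FIRST(β)\{ε} to FOLLOW(B); if β nullable, add FOLLOW(A).
FOLLOW(B) = {a}


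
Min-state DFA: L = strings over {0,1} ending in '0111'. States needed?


Track the longest suffix of input matching a prefix of '0111': 5 classes (prefixes of length 0..4)
Minimal DFA: 5 states


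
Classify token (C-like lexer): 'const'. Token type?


Pattern: reserved word
Type: KEYWORD


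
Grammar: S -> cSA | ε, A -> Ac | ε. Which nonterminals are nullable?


A nonterminal is nullable iff some alternative derives ε (directly, or every symbol in it is nullable)
Nullable: {A, S}


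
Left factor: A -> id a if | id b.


Common prefix: 'id'
Factored: A -> id A', A' -> a if | b


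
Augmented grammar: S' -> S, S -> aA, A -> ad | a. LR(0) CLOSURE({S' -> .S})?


Start: S' -> .S
For each item with dot before a nonterminal B, add B -> .γ for every B-production
Closure: [S' -> .S, S -> .aA]


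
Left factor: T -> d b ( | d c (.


Common prefix: 'd'
Factored: T -> d T', T' -> b ( | c (


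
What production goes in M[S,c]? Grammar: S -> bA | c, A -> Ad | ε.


For [S, c]: 'c' ∈ FIRST(c)
Entry: S -> c


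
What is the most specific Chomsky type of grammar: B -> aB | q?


Right-linear: every RHS is a terminal or a terminal followed by one nonterminal
Classification: Type 3 (Regular)


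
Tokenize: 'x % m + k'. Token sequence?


Scan left to right, longest-match per lexeme
Tokens: ID(x), OP(%), ID(m), OP(+), ID(k)


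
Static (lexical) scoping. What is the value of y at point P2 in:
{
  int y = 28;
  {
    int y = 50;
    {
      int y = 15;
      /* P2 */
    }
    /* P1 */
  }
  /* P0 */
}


y declared in the same block as P2
y = 15


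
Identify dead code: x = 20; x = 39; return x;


first assignment to x is overwritten before any read
Dead: 'x = 20'


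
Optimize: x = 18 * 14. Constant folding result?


18 * 14 = 252 at compile time
Optimized: x = 252


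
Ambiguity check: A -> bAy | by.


balanced b^n…y^n: each string has a unique parse
Unambiguous


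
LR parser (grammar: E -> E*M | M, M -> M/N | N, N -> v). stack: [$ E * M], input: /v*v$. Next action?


'/' can extend M; shift to build M -> M/N
Action: shift


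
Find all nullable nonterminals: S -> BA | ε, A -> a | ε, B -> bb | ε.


A nonterminal is nullable iff some alternative derives ε (directly, or every symbol in it is nullable)
Nullable: {A, B, S}


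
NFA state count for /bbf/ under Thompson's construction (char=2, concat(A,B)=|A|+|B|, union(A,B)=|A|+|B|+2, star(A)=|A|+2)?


Syntax tree has 3 char leaf(s), 0 union(s), 0 star(s)
chars contribute 3×2 = 6; each union adds +2; each star adds +2
Total: 6 + 0 + 0 = 6 states


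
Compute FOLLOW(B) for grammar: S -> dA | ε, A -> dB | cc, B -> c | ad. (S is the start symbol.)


$ ∈ FOLLOW(S). For each A -> αBβ: add FIRST(β)\{ε} to FOLLOW(B); if β nullable, add FOLLOW(A).
FOLLOW(B) = {$}


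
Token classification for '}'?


Pattern: delimiter/punctuation
Type: PUNCTUATION


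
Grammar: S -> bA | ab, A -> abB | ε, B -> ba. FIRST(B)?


Per alternative of B: FIRST(ba) = {b}
FIRST(B) = {b}


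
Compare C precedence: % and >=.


'%' is multiplicative (level 10); '>=' is relational (level 7)
Higher level binds tighter
'%' has higher precedence than '>='


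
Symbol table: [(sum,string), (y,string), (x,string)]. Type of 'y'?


Lookup 'y' → type string


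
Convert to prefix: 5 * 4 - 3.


left-to-right (same/higher precedence on left): tree is (- (* 5 4) 3)
Prefix: - * 5 4 3
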